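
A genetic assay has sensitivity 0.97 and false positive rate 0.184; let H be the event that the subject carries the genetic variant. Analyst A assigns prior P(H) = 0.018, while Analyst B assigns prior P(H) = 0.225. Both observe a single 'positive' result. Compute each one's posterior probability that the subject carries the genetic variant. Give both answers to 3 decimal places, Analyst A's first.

Analyst A: 0.088; Analyst B: 0.605

The likelihood ratio for a 'positive' result is 0.97/0.184 = 5.2717.
Analyst A: prior odds 0.018/0.982 = 0.018330; posterior odds 0.096631; posterior probability 0.088.
Analyst B: prior odds 0.225/0.775 = 0.29032; posterior odds 1.5305; posterior probability 0.605.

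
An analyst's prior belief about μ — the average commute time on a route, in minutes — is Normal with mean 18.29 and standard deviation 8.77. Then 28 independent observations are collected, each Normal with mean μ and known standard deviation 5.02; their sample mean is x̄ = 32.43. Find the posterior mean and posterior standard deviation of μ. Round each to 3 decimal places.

Posterior mean ≈ 32.266; posterior SD ≈ 0.943

Prior precision 1/τ₀² = 1/8.77² = 0.0130017; data precision n/σ² = 28/5.02² = 1.11109.
Posterior precision = 0.0130017 + 1.11109 = 1.12410, giving posterior SD = 1/√1.12410 = 0.943.
Posterior mean = (0.0130017·18.29 + 1.11109·32.43) / 1.12410 = 32.266.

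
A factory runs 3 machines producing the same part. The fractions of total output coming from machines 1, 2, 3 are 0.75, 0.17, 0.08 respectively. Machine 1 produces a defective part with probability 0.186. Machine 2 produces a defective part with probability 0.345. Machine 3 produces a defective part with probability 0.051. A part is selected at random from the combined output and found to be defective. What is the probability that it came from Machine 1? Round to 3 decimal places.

Tabulate prior·likelihood by source: [1] prior 0.75, lik 0.186, product 0.1395; [2] prior 0.17, lik 0.345, product 0.05865; [3] prior 0.08, lik 0.051, product 0.004080.
Normalizing constant = 0.20223; the posterior for Machine 1 is its product over the sum, 0.1395/0.20223 = 0.690.

Posterior probability ≈ 0.690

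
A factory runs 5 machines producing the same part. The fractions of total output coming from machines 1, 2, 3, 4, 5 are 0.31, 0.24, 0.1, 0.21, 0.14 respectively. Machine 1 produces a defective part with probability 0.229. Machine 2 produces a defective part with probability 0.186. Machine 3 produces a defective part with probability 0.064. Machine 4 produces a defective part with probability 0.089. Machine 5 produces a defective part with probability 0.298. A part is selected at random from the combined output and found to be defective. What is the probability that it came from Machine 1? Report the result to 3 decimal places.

Posterior probability ≈ 0.389

Tabulate prior·likelihood by source: [1] prior 0.31, lik 0.229, product 0.07099; [2] prior 0.24, lik 0.186, product 0.04464; [3] prior 0.1, lik 0.064, product 0.006400; [4] prior 0.21, lik 0.089, product 0.01869; [5] prior 0.14, lik 0.298, product 0.04172.
Normalizing constant = 0.18244; the posterior for Machine 1 is its product over the sum, 0.07099/0.18244 = 0.389.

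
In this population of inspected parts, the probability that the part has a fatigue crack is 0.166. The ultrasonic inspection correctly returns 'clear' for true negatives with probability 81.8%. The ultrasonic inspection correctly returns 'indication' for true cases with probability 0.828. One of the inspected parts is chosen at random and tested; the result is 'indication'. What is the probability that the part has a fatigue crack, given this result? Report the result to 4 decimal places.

Let H be the event that the part has a fatigue crack. P(H) = 0.166, so P(¬H) = 0.834. With E the 'indication' result, P(E|H) = 0.828 and P(E|¬H) = 0.182.
P(E) = 0.828·0.166 + 0.182·0.834 = 0.13745 + 0.15179 = 0.28924.
By Bayes' theorem, P(H|E) = 0.13745 / 0.28924 = 0.4752.

P(H | E) ≈ 0.4752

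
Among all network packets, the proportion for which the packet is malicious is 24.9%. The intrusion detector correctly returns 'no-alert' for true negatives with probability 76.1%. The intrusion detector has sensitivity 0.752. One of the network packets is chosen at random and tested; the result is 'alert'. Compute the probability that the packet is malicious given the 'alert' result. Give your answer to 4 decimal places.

P(H | E) ≈ 0.5106

Write H for 'the packet is malicious'. Prior odds H:¬H = 0.249/0.751 = 0.33156. For the 'alert' outcome, the likelihood ratio is 0.752/0.239 = 3.1464.
Posterior odds = 0.33156 × 3.1464 = 1.0432, so P(H|E) = 1.0432/(1+1.0432) = 0.5106.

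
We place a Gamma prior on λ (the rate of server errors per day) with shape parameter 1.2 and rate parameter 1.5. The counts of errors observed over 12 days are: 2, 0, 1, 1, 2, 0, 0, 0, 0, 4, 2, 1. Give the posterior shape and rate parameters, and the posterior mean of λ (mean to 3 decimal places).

The Poisson likelihood adds the total count to the shape and the number of exposure periods to the rate. Here ∑xᵢ = 13 and n = 12, so shape 1.2→14.2 and rate 1.5→13.5.
Posterior mean = shape/rate = 14.2/13.5 = 1.052.

Posterior: Gamma(shape=14.2, rate=13.5); mean ≈ 1.052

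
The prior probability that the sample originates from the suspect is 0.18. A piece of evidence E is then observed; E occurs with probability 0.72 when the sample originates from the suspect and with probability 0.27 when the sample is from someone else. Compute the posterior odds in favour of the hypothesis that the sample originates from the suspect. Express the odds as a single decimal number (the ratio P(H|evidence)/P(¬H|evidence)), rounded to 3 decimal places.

Prior odds = 0.18/(1−0.18) = 0.21951. In log-odds, ln(0.21951) = -1.5163.
Add log likelihood ratio: ln(2.6667) = 0.98083.
Posterior log-odds = -0.53552, so posterior odds = exp(-0.53552) = 0.58537.

Posterior odds ≈ 0.585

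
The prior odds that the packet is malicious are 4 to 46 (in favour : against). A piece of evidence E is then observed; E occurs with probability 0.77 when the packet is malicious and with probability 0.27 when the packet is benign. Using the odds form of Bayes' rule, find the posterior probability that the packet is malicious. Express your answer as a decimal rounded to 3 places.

Posterior probability ≈ 0.199

Prior odds = 4/46 = 0.086957. In log-odds, ln(0.086957) = -2.4423.
Add log likelihood ratio: ln(2.8519) = 1.0480.
Posterior log-odds = -1.3944, so posterior odds = exp(-1.3944) = 0.24799. Converting, P(H|E) = 0.24799/1.2480 = 0.199.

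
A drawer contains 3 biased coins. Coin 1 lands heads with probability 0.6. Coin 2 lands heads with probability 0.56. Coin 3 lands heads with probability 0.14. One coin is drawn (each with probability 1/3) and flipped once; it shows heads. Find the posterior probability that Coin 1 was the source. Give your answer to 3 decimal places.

Posterior probability ≈ 0.462

P(heads|C1) = 0.6; P(heads|C2) = 0.56; P(heads|C3) = 0.14.
Prior × likelihood for each source: 0.333333·0.6=0.2000, 0.333333·0.56=0.1867, 0.333333·0.14=0.04667. Summing gives P(heads) = 0.43333.
P(Coin 1 | heads) = 0.2000 / 0.43333 = 0.462.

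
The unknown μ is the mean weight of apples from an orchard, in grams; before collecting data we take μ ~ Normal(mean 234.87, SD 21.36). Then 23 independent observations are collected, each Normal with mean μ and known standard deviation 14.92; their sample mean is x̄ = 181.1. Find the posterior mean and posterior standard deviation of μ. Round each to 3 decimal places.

Prior precision 1/τ₀² = 1/21.36² = 0.00219178; data precision n/σ² = 23/14.92² = 0.103321.
Posterior precision = 0.00219178 + 0.103321 = 0.105513, giving posterior SD = 1/√0.105513 = 3.079.
Posterior mean = (0.00219178·234.87 + 0.103321·181.1) / 0.105513 = 182.217.

Posterior mean ≈ 182.217; posterior SD ≈ 3.079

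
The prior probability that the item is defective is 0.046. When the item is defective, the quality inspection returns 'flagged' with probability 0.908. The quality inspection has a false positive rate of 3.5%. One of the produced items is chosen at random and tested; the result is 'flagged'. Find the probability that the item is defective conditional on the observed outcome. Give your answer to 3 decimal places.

Let H be the event that the item is defective. P(H) = 0.046, so P(¬H) = 0.954. With E the 'flagged' result, P(E|H) = 0.908 and P(E|¬H) = 0.035.
P(E) = 0.908·0.046 + 0.035·0.954 = 0.041768 + 0.033390 = 0.075158.
By Bayes' theorem, P(H|E) = 0.041768 / 0.075158 = 0.556.

P(H | E) ≈ 0.556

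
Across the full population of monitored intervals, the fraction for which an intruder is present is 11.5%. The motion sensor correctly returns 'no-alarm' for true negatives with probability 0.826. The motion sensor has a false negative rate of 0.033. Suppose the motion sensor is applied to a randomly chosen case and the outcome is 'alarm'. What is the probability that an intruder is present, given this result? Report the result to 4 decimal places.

Write H for 'an intruder is present'. Prior odds H:¬H = 0.115/0.885 = 0.12994. For the 'alarm' outcome, the likelihood ratio is 0.967/0.174 = 5.5575.
Posterior odds = 0.12994 × 5.5575 = 0.72216, so P(H|E) = 0.72216/(1+0.72216) = 0.4193.

P(H | E) ≈ 0.4193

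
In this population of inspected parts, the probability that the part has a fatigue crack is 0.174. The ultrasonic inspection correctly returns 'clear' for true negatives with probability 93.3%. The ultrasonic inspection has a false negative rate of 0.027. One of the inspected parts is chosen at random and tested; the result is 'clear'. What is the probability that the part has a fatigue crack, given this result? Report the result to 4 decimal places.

Let H be the event that the part has a fatigue crack. P(H) = 0.174, so P(¬H) = 0.826. With E the 'clear' result, P(E|H) = 0.027 and P(E|¬H) = 0.933.
P(E) = 0.027·0.174 + 0.933·0.826 = 0.0046980 + 0.77066 = 0.77536.
By Bayes' theorem, P(H|E) = 0.0046980 / 0.77536 = 0.0061.

P(H | E) ≈ 0.0061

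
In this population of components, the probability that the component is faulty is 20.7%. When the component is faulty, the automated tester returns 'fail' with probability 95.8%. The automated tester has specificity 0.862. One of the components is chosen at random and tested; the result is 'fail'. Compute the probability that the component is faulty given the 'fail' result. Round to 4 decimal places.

P(H | E) ≈ 0.6444

Write H for 'the component is faulty'. Prior odds H:¬H = 0.207/0.793 = 0.26103. For the 'fail' outcome, the likelihood ratio is 0.958/0.138 = 6.9420.
Posterior odds = 0.26103 × 6.9420 = 1.8121, so P(H|E) = 1.8121/(1+1.8121) = 0.6444.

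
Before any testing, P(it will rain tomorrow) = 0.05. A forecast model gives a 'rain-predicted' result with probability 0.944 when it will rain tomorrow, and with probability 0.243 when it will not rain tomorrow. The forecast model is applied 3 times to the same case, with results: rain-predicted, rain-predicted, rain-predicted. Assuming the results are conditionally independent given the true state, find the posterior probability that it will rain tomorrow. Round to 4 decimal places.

Posterior P(H) ≈ 0.7552

With H the event that it will rain tomorrow, the joint likelihood of the observed sequence is P(data|H) = 0.944·0.944·0.944 = 0.84123 and P(data|¬H) = 0.243·0.243·0.243 = 0.014349.
Bayes: P(H|data) = 0.05·0.84123 / (0.05·0.84123 + 0.95·0.014349) = 0.042062/0.055693 = 0.7552.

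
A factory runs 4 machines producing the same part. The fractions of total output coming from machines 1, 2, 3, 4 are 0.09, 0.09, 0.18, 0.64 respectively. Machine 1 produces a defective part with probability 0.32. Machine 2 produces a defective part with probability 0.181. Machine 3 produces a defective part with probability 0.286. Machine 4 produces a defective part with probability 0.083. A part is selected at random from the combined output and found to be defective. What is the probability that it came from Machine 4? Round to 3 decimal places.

Posterior probability ≈ 0.355

P(defective|M1) = 0.32; P(defective|M2) = 0.181; P(defective|M3) = 0.286; P(defective|M4) = 0.083.
Prior × likelihood for each source: 0.09·0.32=0.02880, 0.09·0.181=0.01629, 0.18·0.286=0.05148, 0.64·0.083=0.05312. Summing gives P(defective) = 0.14969.
P(Machine 4 | defective) = 0.05312 / 0.14969 = 0.355.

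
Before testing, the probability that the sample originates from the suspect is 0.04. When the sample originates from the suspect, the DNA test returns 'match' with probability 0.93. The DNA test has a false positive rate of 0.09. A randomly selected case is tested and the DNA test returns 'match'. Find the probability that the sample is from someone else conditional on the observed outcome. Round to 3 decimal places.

Let H be the event that the sample originates from the suspect. P(H) = 0.04, so P(¬H) = 0.96. With E the 'match' result, P(E|H) = 0.93 and P(E|¬H) = 0.09.
P(E) = 0.93·0.04 + 0.09·0.96 = 0.037200 + 0.086400 = 0.12360.
By Bayes' theorem, P(H|E) = 0.037200 / 0.12360 = 0.301. Hence P(¬H|E) = 1 − 0.301 = 0.699.

P(¬H | E) ≈ 0.699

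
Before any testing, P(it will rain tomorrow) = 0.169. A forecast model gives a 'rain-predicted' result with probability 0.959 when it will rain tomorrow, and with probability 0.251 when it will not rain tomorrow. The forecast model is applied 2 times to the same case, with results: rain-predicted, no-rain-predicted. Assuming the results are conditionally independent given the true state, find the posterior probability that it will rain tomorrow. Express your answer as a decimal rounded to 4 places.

Let H be the event that it will rain tomorrow; start with P(H) = 0.169. P('rain-predicted'|H) = 0.959, P('rain-predicted'|¬H) = 0.251.
Update on result 1 ('rain-predicted'): P(H) ← 0.959·0.1690 / (0.959·0.1690 + 0.251·0.8310) = 0.16207/0.37065 = 0.4373.
Update on result 2 ('no-rain-predicted'): P(H) ← 0.041·0.4373 / (0.041·0.4373 + 0.749·0.5627) = 0.017928/0.43942 = 0.0408.

Posterior P(H) ≈ 0.0408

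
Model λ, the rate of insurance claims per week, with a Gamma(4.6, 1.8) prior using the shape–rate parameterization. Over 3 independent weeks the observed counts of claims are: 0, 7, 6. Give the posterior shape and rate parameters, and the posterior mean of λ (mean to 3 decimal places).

Posterior: Gamma(shape=17.6, rate=4.8); mean ≈ 3.667

Total count ∑xᵢ = 13 over n = 3 weeks.
Gamma is conjugate to the Poisson likelihood: posterior is Gamma(shape = 4.6+13 = 17.6, rate = 1.8+3 = 4.8).
E[λ | data] = 17.6/4.8 = 3.667.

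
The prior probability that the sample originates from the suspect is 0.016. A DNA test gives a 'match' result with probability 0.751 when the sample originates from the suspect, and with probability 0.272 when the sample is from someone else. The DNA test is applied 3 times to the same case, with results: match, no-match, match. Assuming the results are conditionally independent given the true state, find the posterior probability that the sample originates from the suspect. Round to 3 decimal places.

Posterior P(H) ≈ 0.041

With H the event that the sample originates from the suspect, the joint likelihood of the observed sequence is P(data|H) = 0.751·0.249·0.751 = 0.14044 and P(data|¬H) = 0.272·0.728·0.272 = 0.053860.
Bayes: P(H|data) = 0.016·0.14044 / (0.016·0.14044 + 0.984·0.053860) = 0.0022470/0.055246 = 0.0407.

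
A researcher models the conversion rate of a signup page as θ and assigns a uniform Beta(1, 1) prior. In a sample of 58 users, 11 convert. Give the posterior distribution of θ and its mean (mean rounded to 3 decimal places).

Posterior: Beta(12, 48); mean ≈ 0.200

Observing 11 successes and 47 failures updates Beta(1, 1) by adding the success and failure counts to the two shape parameters: α = 1+11 = 12, β = 1+47 = 48.
E[θ | data] = 12/(12+48) = 0.200.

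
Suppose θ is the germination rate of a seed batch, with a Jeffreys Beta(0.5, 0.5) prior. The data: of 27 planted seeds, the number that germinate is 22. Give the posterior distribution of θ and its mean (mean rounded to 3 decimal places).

Posterior: Beta(22.5, 5.5); mean ≈ 0.804

The binomial likelihood is conjugate to the Beta prior: with 22 successes and 5 failures, the posterior is Beta(0.5+22, 0.5+5) = Beta(22.5, 5.5).
E[θ | data] = 22.5/(22.5+5.5) = 0.804.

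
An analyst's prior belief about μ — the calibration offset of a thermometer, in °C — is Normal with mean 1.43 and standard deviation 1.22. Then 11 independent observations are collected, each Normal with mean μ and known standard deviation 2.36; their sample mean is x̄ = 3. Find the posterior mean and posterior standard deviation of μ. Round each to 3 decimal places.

Prior precision 1/τ₀² = 1/1.22² = 0.671862; data precision n/σ² = 11/2.36² = 1.97501.
Posterior precision = 0.671862 + 1.97501 = 2.64687, giving posterior SD = 1/√2.64687 = 0.615.
Posterior mean = (0.671862·1.43 + 1.97501·3) / 2.64687 = 2.601.

Posterior mean ≈ 2.601; posterior SD ≈ 0.615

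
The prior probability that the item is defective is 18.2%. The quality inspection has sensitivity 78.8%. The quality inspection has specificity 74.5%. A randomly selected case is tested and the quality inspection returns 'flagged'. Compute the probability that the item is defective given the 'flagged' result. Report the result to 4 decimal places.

Let H be the event that the item is defective. P(H) = 0.182, so P(¬H) = 0.818. With E the 'flagged' result, P(E|H) = 0.788 and P(E|¬H) = 0.255.
P(E) = 0.788·0.182 + 0.255·0.818 = 0.14342 + 0.20859 = 0.35201.
By Bayes' theorem, P(H|E) = 0.14342 / 0.35201 = 0.4074.

P(H | E) ≈ 0.4074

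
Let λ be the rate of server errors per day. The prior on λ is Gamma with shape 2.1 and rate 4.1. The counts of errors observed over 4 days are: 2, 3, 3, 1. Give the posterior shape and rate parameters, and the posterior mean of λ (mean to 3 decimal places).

Posterior: Gamma(shape=11.1, rate=8.1); mean ≈ 1.370

The Poisson likelihood adds the total count to the shape and the number of exposure periods to the rate. Here ∑xᵢ = 9 and n = 4, so shape 2.1→11.1 and rate 4.1→8.1.
E[λ | data] = 11.1/8.1 = 1.370.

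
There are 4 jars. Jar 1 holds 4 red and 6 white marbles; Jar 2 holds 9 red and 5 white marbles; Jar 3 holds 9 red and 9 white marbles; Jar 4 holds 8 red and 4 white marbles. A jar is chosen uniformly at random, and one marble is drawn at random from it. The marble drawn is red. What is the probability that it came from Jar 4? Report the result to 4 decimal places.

Posterior probability ≈ 0.3017

Tabulate prior·likelihood by source: [1] prior 0.25, lik 0.4, product 0.1000; [2] prior 0.25, lik 0.6429, product 0.1607; [3] prior 0.25, lik 0.5, product 0.1250; [4] prior 0.25, lik 0.6667, product 0.1667.
Normalizing constant = 0.55238; the posterior for Jar 4 is its product over the sum, 0.1667/0.55238 = 0.3017.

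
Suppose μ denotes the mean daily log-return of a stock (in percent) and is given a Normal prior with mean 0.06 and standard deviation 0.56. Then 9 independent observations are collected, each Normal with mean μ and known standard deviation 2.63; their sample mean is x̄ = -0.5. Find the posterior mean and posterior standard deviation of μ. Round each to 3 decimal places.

With known σ, the Normal prior is conjugate. Weight on the data is w = (n/σ²)/(n/σ² + 1/τ₀²) = 1.30116/(1.30116+3.18878) = 0.28979.
Posterior mean = w·x̄ + (1−w)·μ₀ = 0.28979·-0.5 + 0.71021·0.06 = -0.102. Posterior variance = 1/(1.30116+3.18878) = 0.222720, so SD = 0.472.

Posterior mean ≈ -0.102; posterior SD ≈ 0.472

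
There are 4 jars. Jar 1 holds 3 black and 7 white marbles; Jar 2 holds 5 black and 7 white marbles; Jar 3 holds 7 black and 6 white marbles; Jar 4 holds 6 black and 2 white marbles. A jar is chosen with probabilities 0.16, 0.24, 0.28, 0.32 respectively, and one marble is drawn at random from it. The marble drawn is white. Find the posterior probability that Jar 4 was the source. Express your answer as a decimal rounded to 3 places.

Posterior probability ≈ 0.173

P(white|Jar 1) = 0.7; P(white|Jar 2) = 0.5833; P(white|Jar 3) = 0.4615; P(white|Jar 4) = 0.25.
Prior × likelihood for each source: 0.16·0.7=0.1120, 0.24·0.5833=0.1400, 0.28·0.4615=0.1292, 0.32·0.25=0.08000. Summing gives P(white) = 0.46123.
P(Jar 4 | white) = 0.08000 / 0.46123 = 0.173.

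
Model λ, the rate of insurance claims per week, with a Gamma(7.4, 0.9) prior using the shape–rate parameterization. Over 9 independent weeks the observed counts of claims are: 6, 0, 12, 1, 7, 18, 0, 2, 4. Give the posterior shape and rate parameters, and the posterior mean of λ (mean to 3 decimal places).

Total count ∑xᵢ = 50 over n = 9 weeks.
Gamma is conjugate to the Poisson likelihood: posterior is Gamma(shape = 7.4+50 = 57.4, rate = 0.9+9 = 9.9).
E[λ | data] = 57.4/9.9 = 5.798.

Posterior: Gamma(shape=57.4, rate=9.9); mean ≈ 5.798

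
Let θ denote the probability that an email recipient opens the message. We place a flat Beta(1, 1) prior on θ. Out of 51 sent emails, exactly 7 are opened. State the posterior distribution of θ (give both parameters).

Posterior: Beta(8, 45)

Observing 7 successes and 44 failures updates Beta(1, 1) by adding the success and failure counts to the two shape parameters: α = 1+7 = 8, β = 1+44 = 45.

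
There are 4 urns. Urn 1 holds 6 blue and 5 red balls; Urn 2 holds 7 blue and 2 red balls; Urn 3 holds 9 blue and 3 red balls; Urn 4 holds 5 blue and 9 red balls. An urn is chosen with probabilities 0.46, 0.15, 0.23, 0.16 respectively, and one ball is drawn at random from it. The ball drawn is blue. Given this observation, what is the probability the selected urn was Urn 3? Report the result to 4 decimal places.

Tabulate prior·likelihood by source: [1] prior 0.46, lik 0.5455, product 0.2509; [2] prior 0.15, lik 0.7778, product 0.1167; [3] prior 0.23, lik 0.75, product 0.1725; [4] prior 0.16, lik 0.3571, product 0.05714.
Normalizing constant = 0.59722; the posterior for Urn 3 is its product over the sum, 0.1725/0.59722 = 0.2888.

Posterior probability ≈ 0.2888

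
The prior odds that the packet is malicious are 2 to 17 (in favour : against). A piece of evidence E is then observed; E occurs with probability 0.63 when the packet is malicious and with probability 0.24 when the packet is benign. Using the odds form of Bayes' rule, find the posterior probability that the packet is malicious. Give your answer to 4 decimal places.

Prior odds = 2/17 = 0.11765.
Likelihood ratio for E = 0.63/0.24 = 2.6250.
Posterior odds = prior odds × LR = 0.30882.
Posterior probability = odds/(1+odds) = 0.30882/1.3088 = 0.2360.

Posterior probability ≈ 0.2360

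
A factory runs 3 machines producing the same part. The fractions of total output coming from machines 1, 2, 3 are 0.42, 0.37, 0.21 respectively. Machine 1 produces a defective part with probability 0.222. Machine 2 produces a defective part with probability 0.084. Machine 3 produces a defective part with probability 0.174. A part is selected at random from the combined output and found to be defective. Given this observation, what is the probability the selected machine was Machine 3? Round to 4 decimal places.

P(defective|M1) = 0.222; P(defective|M2) = 0.084; P(defective|M3) = 0.174.
Prior × likelihood for each source: 0.42·0.222=0.09324, 0.37·0.084=0.03108, 0.21·0.174=0.03654. Summing gives P(defective) = 0.16086.
P(Machine 3 | defective) = 0.03654 / 0.16086 = 0.2272.

Posterior probability ≈ 0.2272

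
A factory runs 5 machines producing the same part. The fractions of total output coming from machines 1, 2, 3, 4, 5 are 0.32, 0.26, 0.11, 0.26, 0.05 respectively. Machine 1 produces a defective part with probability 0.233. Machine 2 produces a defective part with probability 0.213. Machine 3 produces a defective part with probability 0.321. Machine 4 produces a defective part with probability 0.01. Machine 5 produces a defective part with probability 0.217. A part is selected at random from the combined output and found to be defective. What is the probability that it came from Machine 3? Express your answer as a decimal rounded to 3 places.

P(defective|M1) = 0.233; P(defective|M2) = 0.213; P(defective|M3) = 0.321; P(defective|M4) = 0.01; P(defective|M5) = 0.217.
Prior × likelihood for each source: 0.32·0.233=0.07456, 0.26·0.213=0.05538, 0.11·0.321=0.03531, 0.26·0.01=0.002600, 0.05·0.217=0.01085. Summing gives P(defective) = 0.17870.
P(Machine 3 | defective) = 0.03531 / 0.17870 = 0.198.

Posterior probability ≈ 0.198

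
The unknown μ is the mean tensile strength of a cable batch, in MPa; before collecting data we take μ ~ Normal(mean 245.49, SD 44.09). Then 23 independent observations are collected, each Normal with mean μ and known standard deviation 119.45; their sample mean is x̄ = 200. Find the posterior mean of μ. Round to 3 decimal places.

With known σ, the Normal prior is conjugate. Weight on the data is w = (n/σ²)/(n/σ² + 1/τ₀²) = 0.00161196/(0.00161196+0.00051442) = 0.75808.
Posterior mean = w·x̄ + (1−w)·μ₀ = 0.75808·200 + 0.24192·245.49 = 211.005.

Posterior mean ≈ 211.005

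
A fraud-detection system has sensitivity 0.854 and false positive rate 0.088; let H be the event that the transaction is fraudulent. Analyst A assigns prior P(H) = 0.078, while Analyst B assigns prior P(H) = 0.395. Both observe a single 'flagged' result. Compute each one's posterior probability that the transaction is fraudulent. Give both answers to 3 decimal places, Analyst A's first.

The likelihood ratio for a 'flagged' result is 0.854/0.088 = 9.7045.
Analyst A: prior odds 0.078/0.922 = 0.084599; posterior odds 0.82099; posterior probability 0.451.
Analyst B: prior odds 0.395/0.605 = 0.65289; posterior odds 6.3360; posterior probability 0.864.

Analyst A: 0.451; Analyst B: 0.864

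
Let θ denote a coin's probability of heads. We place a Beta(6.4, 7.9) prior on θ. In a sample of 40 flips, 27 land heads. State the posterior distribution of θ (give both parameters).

Posterior: Beta(33.4, 20.9)

The binomial likelihood is conjugate to the Beta prior: with 27 successes and 13 failures, the posterior is Beta(6.4+27, 7.9+13) = Beta(33.4, 20.9).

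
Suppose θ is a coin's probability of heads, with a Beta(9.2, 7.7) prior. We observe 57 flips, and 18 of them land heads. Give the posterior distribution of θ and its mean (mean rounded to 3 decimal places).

Posterior: Beta(27.2, 46.7); mean ≈ 0.368

Observing 18 successes and 39 failures updates Beta(9.2, 7.7) by adding the success and failure counts to the two shape parameters: α = 9.2+18 = 27.2, β = 7.7+39 = 46.7.
E[θ | data] = 27.2/(27.2+46.7) = 0.368.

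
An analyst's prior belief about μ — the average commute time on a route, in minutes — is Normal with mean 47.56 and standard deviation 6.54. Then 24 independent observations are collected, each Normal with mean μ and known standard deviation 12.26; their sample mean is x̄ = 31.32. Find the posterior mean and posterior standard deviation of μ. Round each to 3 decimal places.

With known σ, the Normal prior is conjugate. Weight on the data is w = (n/σ²)/(n/σ² + 1/τ₀²) = 0.159673/(0.159673+0.0233800) = 0.87228.
Posterior mean = w·x̄ + (1−w)·μ₀ = 0.87228·31.32 + 0.12772·47.56 = 33.394. Posterior variance = 1/(0.159673+0.0233800) = 5.46291, so SD = 2.337.

Posterior mean ≈ 33.394; posterior SD ≈ 2.337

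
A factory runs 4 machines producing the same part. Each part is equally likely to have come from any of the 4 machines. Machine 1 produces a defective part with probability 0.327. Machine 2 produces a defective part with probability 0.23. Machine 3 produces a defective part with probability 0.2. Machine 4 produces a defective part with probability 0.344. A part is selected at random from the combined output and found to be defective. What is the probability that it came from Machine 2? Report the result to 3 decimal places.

Posterior probability ≈ 0.209

P(defective|M1) = 0.327; P(defective|M2) = 0.23; P(defective|M3) = 0.2; P(defective|M4) = 0.344.
Prior × likelihood for each source: 0.25·0.327=0.08175, 0.25·0.23=0.05750, 0.25·0.2=0.05000, 0.25·0.344=0.08600. Summing gives P(defective) = 0.27525.
P(Machine 2 | defective) = 0.05750 / 0.27525 = 0.209.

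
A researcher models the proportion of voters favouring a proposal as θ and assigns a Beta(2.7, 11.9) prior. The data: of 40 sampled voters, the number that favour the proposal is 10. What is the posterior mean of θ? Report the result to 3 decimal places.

Posterior mean ≈ 0.233

Observing 10 successes and 30 failures updates Beta(2.7, 11.9) by adding the success and failure counts to the two shape parameters: α = 2.7+10 = 12.7, β = 11.9+30 = 41.9.
Posterior mean = α/(α+β) = 12.7/54.6 = 0.233.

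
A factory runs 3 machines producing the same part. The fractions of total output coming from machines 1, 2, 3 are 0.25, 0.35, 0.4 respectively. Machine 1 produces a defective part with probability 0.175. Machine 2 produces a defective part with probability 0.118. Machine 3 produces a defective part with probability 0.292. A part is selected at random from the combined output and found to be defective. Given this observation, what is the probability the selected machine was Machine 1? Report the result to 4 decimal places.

Posterior probability ≈ 0.2167

Tabulate prior·likelihood by source: [1] prior 0.25, lik 0.175, product 0.04375; [2] prior 0.35, lik 0.118, product 0.04130; [3] prior 0.4, lik 0.292, product 0.1168.
Normalizing constant = 0.20185; the posterior for Machine 1 is its product over the sum, 0.04375/0.20185 = 0.2167.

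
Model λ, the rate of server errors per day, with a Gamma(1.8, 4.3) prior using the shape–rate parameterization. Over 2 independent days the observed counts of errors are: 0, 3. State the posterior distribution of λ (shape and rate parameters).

Posterior: Gamma(shape=4.8, rate=6.3)

Total count ∑xᵢ = 3 over n = 2 days.
Gamma is conjugate to the Poisson likelihood: posterior is Gamma(shape = 1.8+3 = 4.8, rate = 4.3+2 = 6.3).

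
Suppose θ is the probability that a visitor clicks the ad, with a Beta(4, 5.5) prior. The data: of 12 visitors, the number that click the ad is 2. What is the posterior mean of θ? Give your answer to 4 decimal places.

Observing 2 successes and 10 failures updates Beta(4, 5.5) by adding the success and failure counts to the two shape parameters: α = 4+2 = 6, β = 5.5+10 = 15.5.
Posterior mean = α/(α+β) = 6/21.5 = 0.2791.

Posterior mean ≈ 0.2791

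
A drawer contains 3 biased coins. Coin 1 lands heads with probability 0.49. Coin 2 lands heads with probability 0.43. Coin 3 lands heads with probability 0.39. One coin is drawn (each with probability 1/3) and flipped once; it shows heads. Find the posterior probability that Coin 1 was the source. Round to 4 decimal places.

Tabulate prior·likelihood by source: [1] prior 0.333333, lik 0.49, product 0.1633; [2] prior 0.333333, lik 0.43, product 0.1433; [3] prior 0.333333, lik 0.39, product 0.1300.
Normalizing constant = 0.43667; the posterior for Coin 1 is its product over the sum, 0.1633/0.43667 = 0.3740.

Posterior probability ≈ 0.3740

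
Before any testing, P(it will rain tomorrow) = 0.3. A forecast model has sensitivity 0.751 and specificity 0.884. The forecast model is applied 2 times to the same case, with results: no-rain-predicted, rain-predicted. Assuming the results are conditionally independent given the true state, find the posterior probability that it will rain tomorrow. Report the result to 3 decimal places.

Posterior P(H) ≈ 0.439

Let H be the event that it will rain tomorrow; start with P(H) = 0.3. P('rain-predicted'|H) = 0.751, P('rain-predicted'|¬H) = 0.116.
Update on result 1 ('no-rain-predicted'): P(H) ← 0.249·0.3000 / (0.249·0.3000 + 0.884·0.7000) = 0.074700/0.69350 = 0.1077.
Update on result 2 ('rain-predicted'): P(H) ← 0.751·0.1077 / (0.751·0.1077 + 0.116·0.8923) = 0.080894/0.18440 = 0.4387.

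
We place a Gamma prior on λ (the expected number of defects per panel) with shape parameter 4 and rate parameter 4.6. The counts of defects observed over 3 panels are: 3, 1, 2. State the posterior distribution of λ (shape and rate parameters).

The Poisson likelihood adds the total count to the shape and the number of exposure periods to the rate. Here ∑xᵢ = 6 and n = 3, so shape 4→10 and rate 4.6→7.6.

Posterior: Gamma(shape=10, rate=7.6)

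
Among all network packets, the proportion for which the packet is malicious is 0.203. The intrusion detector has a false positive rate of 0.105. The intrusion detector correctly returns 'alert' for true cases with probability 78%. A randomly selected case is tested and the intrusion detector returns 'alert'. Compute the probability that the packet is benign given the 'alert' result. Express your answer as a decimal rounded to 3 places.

Let H be the event that the packet is malicious. P(H) = 0.203, so P(¬H) = 0.797. With E the 'alert' result, P(E|H) = 0.78 and P(E|¬H) = 0.105.
P(E) = 0.78·0.203 + 0.105·0.797 = 0.15834 + 0.083685 = 0.24202.
By Bayes' theorem, P(H|E) = 0.15834 / 0.24202 = 0.654. Hence P(¬H|E) = 1 − 0.654 = 0.346.

P(¬H | E) ≈ 0.346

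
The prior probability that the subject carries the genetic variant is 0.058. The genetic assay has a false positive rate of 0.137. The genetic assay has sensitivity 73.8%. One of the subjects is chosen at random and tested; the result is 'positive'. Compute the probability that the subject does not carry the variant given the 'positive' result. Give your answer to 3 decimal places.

Write H for 'the subject carries the genetic variant'. Prior odds H:¬H = 0.058/0.942 = 0.061571. For the 'positive' outcome, the likelihood ratio is 0.738/0.137 = 5.3869.
Posterior odds = 0.061571 × 5.3869 = 0.33168, so P(H|E) = 0.33168/(1+0.33168) = 0.249. Then P(¬H|E) = 1 − 0.249 = 0.751.

P(¬H | E) ≈ 0.751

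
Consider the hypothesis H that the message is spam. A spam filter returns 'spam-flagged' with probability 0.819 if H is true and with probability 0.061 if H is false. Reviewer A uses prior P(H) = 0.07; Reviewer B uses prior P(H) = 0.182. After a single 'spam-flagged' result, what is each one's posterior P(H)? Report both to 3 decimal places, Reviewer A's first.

The likelihood ratio for a 'spam-flagged' result is 0.819/0.061 = 13.426.
Reviewer A: prior odds 0.07/0.93 = 0.075269; posterior odds 1.0106; posterior probability 0.503.
Reviewer B: prior odds 0.182/0.818 = 0.22249; posterior odds 2.9873; posterior probability 0.749.

Reviewer A: 0.503; Reviewer B: 0.749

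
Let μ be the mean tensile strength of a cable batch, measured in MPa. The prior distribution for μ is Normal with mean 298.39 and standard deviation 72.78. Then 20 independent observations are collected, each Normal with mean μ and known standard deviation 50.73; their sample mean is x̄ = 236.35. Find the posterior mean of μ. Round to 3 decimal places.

Posterior mean ≈ 237.821

With known σ, the Normal prior is conjugate. Weight on the data is w = (n/σ²)/(n/σ² + 1/τ₀²) = 0.00777142/(0.00777142+0.00018879) = 0.97628.
Posterior mean = w·x̄ + (1−w)·μ₀ = 0.97628·236.35 + 0.023717·298.39 = 237.821.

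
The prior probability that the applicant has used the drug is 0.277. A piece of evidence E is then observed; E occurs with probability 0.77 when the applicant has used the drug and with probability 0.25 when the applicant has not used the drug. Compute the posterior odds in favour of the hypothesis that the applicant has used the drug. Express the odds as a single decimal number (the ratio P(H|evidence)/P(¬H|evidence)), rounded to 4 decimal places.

Prior odds = 0.277/(1−0.277) = 0.38313. In log-odds, ln(0.38313) = -0.95939.
Add log likelihood ratio: ln(3.0800) = 1.1249.
Posterior log-odds = 0.16554, so posterior odds = exp(0.16554) = 1.1800.

Posterior odds ≈ 1.1800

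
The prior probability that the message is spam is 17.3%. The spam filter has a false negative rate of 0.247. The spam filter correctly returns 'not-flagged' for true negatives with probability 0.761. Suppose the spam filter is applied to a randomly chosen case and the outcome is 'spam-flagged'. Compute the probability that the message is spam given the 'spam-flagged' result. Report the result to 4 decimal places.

P(H | E) ≈ 0.3973

Write H for 'the message is spam'. Prior odds H:¬H = 0.173/0.827 = 0.20919. For the 'spam-flagged' outcome, the likelihood ratio is 0.753/0.239 = 3.1506.
Posterior odds = 0.20919 × 3.1506 = 0.65908, so P(H|E) = 0.65908/(1+0.65908) = 0.3973.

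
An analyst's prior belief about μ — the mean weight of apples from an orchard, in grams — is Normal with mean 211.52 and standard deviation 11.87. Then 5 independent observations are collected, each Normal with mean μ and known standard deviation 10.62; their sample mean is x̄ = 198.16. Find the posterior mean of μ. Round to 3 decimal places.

Posterior mean ≈ 200.004

With known σ, the Normal prior is conjugate. Weight on the data is w = (n/σ²)/(n/σ² + 1/τ₀²) = 0.0443324/(0.0443324+0.00709739) = 0.86200.
Posterior mean = w·x̄ + (1−w)·μ₀ = 0.86200·198.16 + 0.13800·211.52 = 200.004.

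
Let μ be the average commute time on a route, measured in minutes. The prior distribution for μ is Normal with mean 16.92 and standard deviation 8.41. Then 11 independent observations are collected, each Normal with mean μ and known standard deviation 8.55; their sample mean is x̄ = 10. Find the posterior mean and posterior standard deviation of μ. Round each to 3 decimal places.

With known σ, the Normal prior is conjugate. Weight on the data is w = (n/σ²)/(n/σ² + 1/τ₀²) = 0.150474/(0.150474+0.0141387) = 0.91411.
Posterior mean = w·x̄ + (1−w)·μ₀ = 0.91411·10 + 0.085891·16.92 = 10.594. Posterior variance = 1/(0.150474+0.0141387) = 6.07488, so SD = 2.465.

Posterior mean ≈ 10.594; posterior SD ≈ 2.465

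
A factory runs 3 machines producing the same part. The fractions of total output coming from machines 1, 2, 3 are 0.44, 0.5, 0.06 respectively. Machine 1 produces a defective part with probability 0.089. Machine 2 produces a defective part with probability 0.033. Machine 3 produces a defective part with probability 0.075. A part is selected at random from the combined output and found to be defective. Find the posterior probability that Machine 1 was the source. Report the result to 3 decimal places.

Posterior probability ≈ 0.651

P(defective|M1) = 0.089; P(defective|M2) = 0.033; P(defective|M3) = 0.075.
Prior × likelihood for each source: 0.44·0.089=0.03916, 0.5·0.033=0.01650, 0.06·0.075=0.004500. Summing gives P(defective) = 0.060160.
P(Machine 1 | defective) = 0.03916 / 0.060160 = 0.651.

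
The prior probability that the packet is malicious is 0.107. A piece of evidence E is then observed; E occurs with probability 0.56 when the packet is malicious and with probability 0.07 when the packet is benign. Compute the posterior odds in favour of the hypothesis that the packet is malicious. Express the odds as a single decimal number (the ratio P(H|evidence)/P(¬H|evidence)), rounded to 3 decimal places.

Posterior odds ≈ 0.959

Prior odds = 0.107/(1−0.107) = 0.11982.
Likelihood ratio for E = 0.56/0.07 = 8.0000.
Posterior odds = prior odds × LR = 0.95857.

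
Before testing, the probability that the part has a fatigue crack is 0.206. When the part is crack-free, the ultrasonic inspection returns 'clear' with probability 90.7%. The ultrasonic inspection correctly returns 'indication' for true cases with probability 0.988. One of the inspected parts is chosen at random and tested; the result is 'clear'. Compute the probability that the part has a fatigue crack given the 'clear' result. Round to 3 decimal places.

P(H | E) ≈ 0.003

Let H be the event that the part has a fatigue crack. P(H) = 0.206, so P(¬H) = 0.794. With E the 'clear' result, P(E|H) = 0.012 and P(E|¬H) = 0.907.
P(E) = 0.012·0.206 + 0.907·0.794 = 0.0024720 + 0.72016 = 0.72263.
By Bayes' theorem, P(H|E) = 0.0024720 / 0.72263 = 0.003.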